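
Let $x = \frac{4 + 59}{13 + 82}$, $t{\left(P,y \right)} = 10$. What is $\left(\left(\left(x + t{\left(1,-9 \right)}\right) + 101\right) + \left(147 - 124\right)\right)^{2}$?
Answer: $\frac{163660849}{9025} \approx 18134.0$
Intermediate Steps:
$x = \frac{63}{95} \approx 0.66316$
$\left(\left(\left(x + t{\left(1,-9 \right)}\right) + 101\right) + \left(147 - 124\right)\right)^{2} = \left(\left(\left(\frac{63}{95} + 10\right) + 101\right) + \left(147 - 124\right)\right)^{2} = \left(\left(\frac{1013}{95} + 101\right) + \left(147 - 124\right)\right)^{2} = \left(\frac{10608}{95} + 23\right)^{2} = \left(\frac{12793}{95}\right)^{2} = \frac{163660849}{9025}$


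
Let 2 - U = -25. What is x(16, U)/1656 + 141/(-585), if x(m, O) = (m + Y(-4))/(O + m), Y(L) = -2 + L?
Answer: -557471/2314260 ≈ -0.24089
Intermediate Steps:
U = 27 (U = 2 - 1*(-25) = 2 + 25 = 27)
x(m, O) = (-6 + m)/(O + m) (x(m, O) = (m + (-2 - 4))/(O + m) = (m - 6)/(O + m) = (-6 + m)/(O + m))
x(16, U)/1656 + 141/(-585) = ((-6 + 16)/(27 + 16))/1656 + 141/(-585) = (10/43)*(1/1656) + 141*(-1/585) = ((1/43)*10)*(1/1656) - 47/195 = (10/43)*(1/1656) - 47/195 = 5/35604 - 47/195 = -557471/2314260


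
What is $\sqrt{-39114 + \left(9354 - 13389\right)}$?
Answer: $i \sqrt{43149} \approx 207.72 i$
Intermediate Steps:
$\sqrt{-39114 + \left(9354 - 13389\right)} = \sqrt{-39114 - 4035} = \sqrt{-43149} = i \sqrt{43149}$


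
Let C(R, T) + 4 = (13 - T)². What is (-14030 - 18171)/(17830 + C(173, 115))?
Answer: -32201/28230 ≈ -1.1407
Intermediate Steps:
C(R, T) = -4 + (13 - T)²
(-14030 - 18171)/(17830 + C(173, 115)) = (-14030 - 18171)/(17830 + (-4 + (-13 + 115)²)) = -32201/(17830 + (-4 + 102²)) = -32201/(17830 + (-4 + 10404)) = -32201/(17830 + 10400) = -32201/28230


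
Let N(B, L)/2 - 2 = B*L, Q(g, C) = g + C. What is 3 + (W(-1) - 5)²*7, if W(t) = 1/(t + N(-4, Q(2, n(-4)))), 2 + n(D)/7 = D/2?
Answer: 7909975/44521 ≈ 177.67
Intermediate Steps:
n(D) = -14 + 7*D/2 (n(D) = -14 + 7*(D/2) = -14 + 7*D/2)
Q(g, C) = C + g
N(B, L) = 4 + 2*B*L (N(B, L) = 4 + 2*(B*L) = 4 + 2*B*L)
W(t) = 1/(212 + t) (W(t) = 1/(t + (4 + 2*(-4)*((-14 + (7/2)*(-4)) + 2))) = 1/(t + (4 + 2*(-4)*((-14 - 14) + 2))) = 1/(t + (4 + 2*(-4)*(-28 + 2))) = 1/(t + (4 + 2*(-4)*(-26))) = 1/(t + (4 + 208)) = 1/(t + 212) = 1/(212 + t))
3 + (W(-1) - 5)²*7 = 3 + (1/(212 - 1) - 5)²*7 = 3 + (1/211 - 5)²*7 = 3 + (-1054/211)²*7 = 3 + (1110916/44521)*7 = 3 + 7776412/44521 = 7909975/44521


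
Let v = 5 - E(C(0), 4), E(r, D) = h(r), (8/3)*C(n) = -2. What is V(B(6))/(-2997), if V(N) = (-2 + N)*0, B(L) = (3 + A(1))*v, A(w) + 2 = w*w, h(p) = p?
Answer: 0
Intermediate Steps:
C(n) = -¾ (C(n) = (3/8)*(-2) = -¾)
A(w) = -2 + w² (A(w) = -2 + w*w = -2 + w²)
E(r, D) = r
v = 23/4 (v = 5 - 1*(-¾) = 5 + ¾ = 23/4 ≈ 5.7500)
B(L) = 23/2 (B(L) = (3 + (-2 + 1²))*(23/4) = (3 + (-2 + 1))*(23/4) = (3 - 1)*(23/4) = 2*(23/4) = 23/2)
V(N) = 0
V(B(6))/(-2997) = 0/(-2997) = 0*(-1/2997) = 0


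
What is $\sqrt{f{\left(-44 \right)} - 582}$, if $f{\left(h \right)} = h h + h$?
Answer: $\sqrt{1310} \approx 36.194$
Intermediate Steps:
$f{\left(h \right)} = h + h^{2}$ ($f{\left(h \right)} = h^{2} + h = h + h^{2}$)
$\sqrt{f{\left(-44 \right)} - 582} = \sqrt{- 44 \left(1 - 44\right) - 582} = \sqrt{\left(-44\right) \left(-43\right) - 582} = \sqrt{1892 - 582} = \sqrt{1310}$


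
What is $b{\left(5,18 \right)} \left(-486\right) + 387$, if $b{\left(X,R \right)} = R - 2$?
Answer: $-7389$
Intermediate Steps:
$b{\left(X,R \right)} = -2 + R$ ($b{\left(X,R \right)} = R - 2 = -2 + R$)
$b{\left(5,18 \right)} \left(-486\right) + 387 = \left(-2 + 18\right) \left(-486\right) + 387 = 16 \left(-486\right) + 387 = -7776 + 387 = -7389$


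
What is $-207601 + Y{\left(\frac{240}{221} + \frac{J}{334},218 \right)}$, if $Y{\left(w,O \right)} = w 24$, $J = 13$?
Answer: $- \frac{7660933711}{36907} \approx -2.0757 \cdot 10^{5}$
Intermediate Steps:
$Y{\left(w,O \right)} = 24 w$
$-207601 + Y{\left(\frac{240}{221} + \frac{J}{334},218 \right)} = -207601 + 24 \left(\frac{240}{221} + \frac{13}{334}\right) = -207601 + 24 \cdot \frac{83033}{73814} = -207601 + \frac{996396}{36907} = - \frac{7660933711}{36907}$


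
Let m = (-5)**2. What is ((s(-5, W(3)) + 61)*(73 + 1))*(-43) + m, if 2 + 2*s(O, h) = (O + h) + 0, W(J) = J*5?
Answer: -206805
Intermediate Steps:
W(J) = 5*J
s(O, h) = -1 + O/2 + h/2 (s(O, h) = -1 + ((O + h) + 0)/2 = -1 + (O + h)/2 = -1 + (O/2 + h/2) = -1 + O/2 + h/2)
m = 25
((s(-5, W(3)) + 61)*(73 + 1))*(-43) + m = (((-1 + (1/2)*(-5) + (5*3)/2) + 61)*(73 + 1))*(-43) + 25 = (((-1 - 5/2 + (1/2)*15) + 61)*74)*(-43) + 25 = (((-1 - 5/2 + 15/2) + 61)*74)*(-43) + 25 = ((4 + 61)*74)*(-43) + 25 = (65*74)*(-43) + 25 = 4810*(-43) + 25 = -206830 + 25 = -206805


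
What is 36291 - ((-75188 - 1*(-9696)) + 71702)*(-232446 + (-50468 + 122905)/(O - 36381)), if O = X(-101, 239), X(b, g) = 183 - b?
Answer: 52107406087017/36097 ≈ 1.4435e+9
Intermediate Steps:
O = 284 (O = 183 - 1*(-101) = 183 + 101 = 284)
36291 - ((-75188 - 1*(-9696)) + 71702)*(-232446 + (-50468 + 122905)/(O - 36381)) = 36291 - ((-75188 - 1*(-9696)) + 71702)*(-232446 + (-50468 + 122905)/(284 - 36381)) = 36291 - ((-75188 + 9696) + 71702)*(-232446 + 72437/(-36097)) = 36291 - (-65492 + 71702)*(-232446 + 72437*(-1/36097)) = 36291 - 6210*(-232446 - 72437/36097) = 36291 - 6210*(-8390675699)/36097 = 36291 - 1*(-52106096090790/36097) = 36291 + 52106096090790/36097 = 52107406087017/36097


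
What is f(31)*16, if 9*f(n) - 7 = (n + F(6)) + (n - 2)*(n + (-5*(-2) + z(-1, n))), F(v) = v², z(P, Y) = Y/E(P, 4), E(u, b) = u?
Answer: 5824/9 ≈ 647.11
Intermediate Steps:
z(P, Y) = Y/P
f(n) = 23/9 + 11*n/9 (f(n) = 7/9 + ((n + 6²) + (n - 2)*(n + (-5*(-2) + n/(-1))))/9 = 7/9 + ((n + 36) + (-2 + n)*(n + (10 + n*(-1))))/9 = 7/9 + ((36 + n) + (-2 + n)*(n + (10 - n)))/9 = 7/9 + ((36 + n) + (-2 + n)*10)/9 = 7/9 + ((36 + n) + (-20 + 10*n))/9 = 7/9 + (16 + 11*n)/9 = 7/9 + (16/9 + 11*n/9) = 23/9 + 11*n/9)
f(31)*16 = (23/9 + (11/9)*31)*16 = (23/9 + 341/9)*16 = (364/9)*16 = 5824/9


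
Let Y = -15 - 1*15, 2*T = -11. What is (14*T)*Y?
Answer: 2310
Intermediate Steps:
T = -11/2 (T = (1/2)*(-11) = -11/2 ≈ -5.5000)
Y = -30 (Y = -15 - 15 = -30)
(14*T)*Y = (14*(-11/2))*(-30) = -77*(-30) = 2310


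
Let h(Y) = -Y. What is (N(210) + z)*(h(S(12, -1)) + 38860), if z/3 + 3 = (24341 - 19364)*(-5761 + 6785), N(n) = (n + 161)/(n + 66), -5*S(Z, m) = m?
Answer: 819913962406469/1380 ≈ 5.9414e+11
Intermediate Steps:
S(Z, m) = -m/5
N(n) = (161 + n)/(66 + n)
z = 15289335 (z = -9 + 3*((24341 - 19364)*(-5761 + 6785)) = -9 + 3*(4977*1024) = -9 + 3*5096448 = -9 + 15289344 = 15289335)
(N(210) + z)*(h(S(12, -1)) + 38860) = ((161 + 210)/(66 + 210) + 15289335)*(-(-1)*(-1)/5 + 38860) = (371/276 + 15289335)*(-1*⅕ + 38860) = ((1/276)*371 + 15289335)*(-⅕ + 38860) = (371/276 + 15289335)*(194299/5) = (4219856831/276)*(194299/5) = 819913962406469/1380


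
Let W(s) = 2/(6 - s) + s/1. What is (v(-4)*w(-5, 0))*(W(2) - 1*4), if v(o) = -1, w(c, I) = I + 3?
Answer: 9/2 ≈ 4.5000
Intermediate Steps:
w(c, I) = 3 + I
W(s) = s + 2/(6 - s) (W(s) = 2/(6 - s) + s*1 = 2/(6 - s) + s = s + 2/(6 - s))
(v(-4)*w(-5, 0))*(W(2) - 1*4) = (-(3 + 0))*((-2 + 2² - 6*2)/(-6 + 2) - 1*4) = (-1*3)*((-2 + 4 - 12)/(-4) - 4) = -3*(-¼*(-10) - 4) = -3*(5/2 - 4) = -3*(-3/2) = 9/2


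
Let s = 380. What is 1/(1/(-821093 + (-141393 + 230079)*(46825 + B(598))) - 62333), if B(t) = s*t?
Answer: -24304907497/1514997799010500 ≈ -1.6043e-5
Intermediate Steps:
B(t) = 380*t
1/(1/(-821093 + (-141393 + 230079)*(46825 + B(598))) - 62333) = 1/(1/(-821093 + (-141393 + 230079)*(46825 + 380*598)) - 62333) = 1/(1/(-821093 + 88686*(46825 + 227240)) - 62333) = 1/(1/(-821093 + 88686*274065) - 62333) = 1/(1/(-821093 + 24305728590) - 62333) = 1/(1/24304907497 - 62333) = 1/(-1514997799010500/24304907497) = -24304907497/1514997799010500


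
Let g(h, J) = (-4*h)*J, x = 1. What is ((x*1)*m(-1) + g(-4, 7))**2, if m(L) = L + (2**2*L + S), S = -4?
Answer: 10609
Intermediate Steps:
g(h, J) = -4*J*h
m(L) = -4 + 5*L (m(L) = L + (2**2*L - 4) = L + (4*L - 4) = L + (-4 + 4*L) = -4 + 5*L)
((x*1)*m(-1) + g(-4, 7))**2 = ((1*1)*(-4 + 5*(-1)) - 4*7*(-4))**2 = (1*(-4 - 5) + 112)**2 = (1*(-9) + 112)**2 = (-9 + 112)**2 = 103**2 = 10609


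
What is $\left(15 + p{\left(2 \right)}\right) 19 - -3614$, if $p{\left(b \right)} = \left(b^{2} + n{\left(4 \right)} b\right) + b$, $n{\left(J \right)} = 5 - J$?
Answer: $4051$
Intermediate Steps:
$p{\left(b \right)} = b^{2} + 2 b$ ($p{\left(b \right)} = \left(b^{2} + \left(5 - 4\right) b\right) + b = \left(b^{2} + 1 b\right) + b = \left(b^{2} + b\right) + b = \left(b + b^{2}\right) + b = b^{2} + 2 b$)
$\left(15 + p{\left(2 \right)}\right) 19 - -3614 = \left(15 + 2 \left(2 + 2\right)\right) 19 - -3614 = \left(15 + 2 \cdot 4\right) 19 + 3614 = \left(15 + 8\right) 19 + 3614 = 23 \cdot 19 + 3614 = 437 + 3614 = 4051$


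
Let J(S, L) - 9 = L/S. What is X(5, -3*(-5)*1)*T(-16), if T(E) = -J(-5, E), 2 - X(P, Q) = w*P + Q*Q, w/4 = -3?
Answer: 9943/5 ≈ 1988.6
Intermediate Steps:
w = -12 (w = 4*(-3) = -12)
J(S, L) = 9 + L/S
X(P, Q) = 2 - Q² + 12*P (X(P, Q) = 2 - (-12*P + Q*Q) = 2 - (-12*P + Q²) = 2 - (Q² - 12*P) = 2 + (-Q² + 12*P) = 2 - Q² + 12*P)
T(E) = -9 + E/5 (T(E) = -(9 + E/(-5)) = -(9 + E*(-⅕)) = -(9 - E/5) = -9 + E/5)
X(5, -3*(-5)*1)*T(-16) = (2 - (-3*(-5)*1)² + 12*5)*(-9 + (⅕)*(-16)) = (2 - (15*1)² + 60)*(-9 - 16/5) = (2 - 1*15² + 60)*(-61/5) = (2 - 1*225 + 60)*(-61/5) = (2 - 225 + 60)*(-61/5) = -163*(-61/5) = 9943/5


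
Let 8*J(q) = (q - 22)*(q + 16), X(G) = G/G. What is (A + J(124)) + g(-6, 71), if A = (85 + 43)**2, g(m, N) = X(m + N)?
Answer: 18170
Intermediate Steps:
X(G) = 1
g(m, N) = 1
A = 16384 (A = 128**2 = 16384)
J(q) = (-22 + q)*(16 + q)/8 (J(q) = ((q - 22)*(q + 16))/8 = ((-22 + q)*(16 + q))/8 = (-22 + q)*(16 + q)/8)
(A + J(124)) + g(-6, 71) = (16384 + (-44 - 3/4*124 + (1/8)*124**2)) + 1 = (16384 + (-44 - 93 + (1/8)*15376)) + 1 = (16384 + (-44 - 93 + 1922)) + 1 = (16384 + 1785) + 1 = 18169 + 1 = 18170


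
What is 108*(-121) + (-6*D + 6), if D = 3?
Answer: -13080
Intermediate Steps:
108*(-121) + (-6*D + 6) = 108*(-121) + (-6*3 + 6) = -13068 + (-18 + 6) = -13068 - 12 = -13080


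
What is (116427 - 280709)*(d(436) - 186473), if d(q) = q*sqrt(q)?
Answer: 30634157386 - 143253904*sqrt(109) ≈ 2.9139e+10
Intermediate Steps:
d(q) = q**(3/2)
(116427 - 280709)*(d(436) - 186473) = (116427 - 280709)*(436**(3/2) - 186473) = -164282*(872*sqrt(109) - 186473) = -164282*(-186473 + 872*sqrt(109)) = 30634157386 - 143253904*sqrt(109)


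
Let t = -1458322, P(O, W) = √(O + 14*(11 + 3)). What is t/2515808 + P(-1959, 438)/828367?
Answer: -729161/1257904 + I*√1763/828367 ≈ -0.57966 + 5.0688e-5*I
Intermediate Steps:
P(O, W) = √(196 + O) (P(O, W) = √(O + 14*14) = √(O + 196) = √(196 + O))
t/2515808 + P(-1959, 438)/828367 = -1458322/2515808 + √(196 - 1959)/828367 = -1458322*1/2515808 + √(-1763)*(1/828367) = -729161/1257904 + (I*√1763)*(1/828367) = -729161/1257904 + I*√1763/828367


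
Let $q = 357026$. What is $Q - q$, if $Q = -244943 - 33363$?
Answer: $-635332$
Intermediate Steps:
$Q = -278306$ ($Q = -244943 - 33363 = -278306$)
$Q - q = -278306 - 357026 = -635332$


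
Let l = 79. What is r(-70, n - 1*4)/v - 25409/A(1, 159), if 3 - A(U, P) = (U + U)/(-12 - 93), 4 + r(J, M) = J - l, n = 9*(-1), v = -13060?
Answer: -34843313199/4140020 ≈ -8416.2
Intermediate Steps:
n = -9
r(J, M) = -83 + J (r(J, M) = -4 + (J - 1*79) = -4 + (J - 79) = -4 + (-79 + J) = -83 + J)
A(U, P) = 3 + 2*U/105 (A(U, P) = 3 - (U + U)/(-12 - 93) = 3 - 2*U/(-105) = 3 - 2*U*(-1)/105 = 3 - (-2)*U/105 = 3 + 2*U/105)
r(-70, n - 1*4)/v - 25409/A(1, 159) = (-83 - 70)/(-13060) - 25409/(3 + (2/105)*1) = -153*(-1/13060) - 25409/(3 + 2/105) = 153/13060 - 25409/317/105 = 153/13060 - 25409*105/317 = 153/13060 - 2667945/317 = -34843313199/4140020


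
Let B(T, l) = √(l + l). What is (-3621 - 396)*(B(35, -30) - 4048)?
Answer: 16260816 - 8034*I*√15 ≈ 1.6261e+7 - 31116.0*I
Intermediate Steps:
B(T, l) = √2*√l (B(T, l) = √(2*l) = √2*√l)
(-3621 - 396)*(B(35, -30) - 4048) = (-3621 - 396)*(√2*√(-30) - 4048) = -4017*(√2*(I*√30) - 4048) = -4017*(2*I*√15 - 4048) = -4017*(-4048 + 2*I*√15) = 16260816 - 8034*I*√15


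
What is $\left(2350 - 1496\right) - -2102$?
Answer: $2956$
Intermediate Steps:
$\left(2350 - 1496\right) - -2102 = 854 + 2102 = 2956$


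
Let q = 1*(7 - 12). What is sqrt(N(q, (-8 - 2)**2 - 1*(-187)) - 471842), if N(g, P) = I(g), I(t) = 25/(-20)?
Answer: I*sqrt(1887373)/2 ≈ 686.91*I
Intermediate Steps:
q = -5 (q = 1*(-5) = -5)
I(t) = -5/4 (I(t) = 25*(-1/20) = -5/4)
N(g, P) = -5/4
sqrt(N(q, (-8 - 2)**2 - 1*(-187)) - 471842) = sqrt(-5/4 - 471842) = sqrt(-1887373/4) = I*sqrt(1887373)/2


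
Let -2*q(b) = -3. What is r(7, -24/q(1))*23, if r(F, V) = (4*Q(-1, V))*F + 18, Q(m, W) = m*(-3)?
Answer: 2346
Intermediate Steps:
q(b) = 3/2 (q(b) = -½*(-3) = 3/2)
Q(m, W) = -3*m
r(F, V) = 18 + 12*F (r(F, V) = (4*(-3*(-1)))*F + 18 = (4*3)*F + 18 = 12*F + 18 = 18 + 12*F)
r(7, -24/q(1))*23 = (18 + 12*7)*23 = (18 + 84)*23 = 102*23 = 2346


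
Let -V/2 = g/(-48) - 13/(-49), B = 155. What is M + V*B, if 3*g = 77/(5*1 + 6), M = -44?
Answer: -392227/3528 ≈ -111.18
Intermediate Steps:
g = 7/3 (g = (77/(5*1 + 6))/3 = (77/(5 + 6))/3 = (77/11)/3 = (77*(1/11))/3 = (⅓)*7 = 7/3 ≈ 2.3333)
V = -1529/3528 (V = -2*((7/3)/(-48) - 13/(-49)) = -2*((7/3)*(-1/48) - 13*(-1/49)) = -2*(-7/144 + 13/49) = -2*1529/7056 = -1529/3528 ≈ -0.43339)
M + V*B = -44 - 1529/3528*155 = -44 - 236995/3528 = -392227/3528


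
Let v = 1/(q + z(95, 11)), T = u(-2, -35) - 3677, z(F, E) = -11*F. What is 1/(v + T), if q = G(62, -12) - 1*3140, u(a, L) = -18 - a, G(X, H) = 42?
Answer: -4143/15300100 ≈ -0.00027078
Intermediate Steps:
q = -3098 (q = 42 - 1*3140 = 42 - 3140 = -3098)
T = -3693 (T = (-18 - 1*(-2)) - 3677 = (-18 + 2) - 3677 = -16 - 3677 = -3693)
v = -1/4143 (v = 1/(-3098 - 11*95) = 1/(-3098 - 1045) = 1/(-4143) = -1/4143 ≈ -0.00024137)
1/(v + T) = 1/(-1/4143 - 3693) = 1/(-15300100/4143) = -4143/15300100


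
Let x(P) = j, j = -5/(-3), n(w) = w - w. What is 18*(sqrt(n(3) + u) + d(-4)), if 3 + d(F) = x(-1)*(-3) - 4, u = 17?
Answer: -216 + 18*sqrt(17) ≈ -141.78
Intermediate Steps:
n(w) = 0
j = 5/3 (j = -5*(-1/3) = 5/3 ≈ 1.6667)
x(P) = 5/3
d(F) = -12 (d(F) = -3 + ((5/3)*(-3) - 4) = -3 + (-5 - 4) = -3 - 9 = -12)
18*(sqrt(n(3) + u) + d(-4)) = 18*(sqrt(0 + 17) - 12) = 18*(sqrt(17) - 12) = 18*(-12 + sqrt(17)) = -216 + 18*sqrt(17)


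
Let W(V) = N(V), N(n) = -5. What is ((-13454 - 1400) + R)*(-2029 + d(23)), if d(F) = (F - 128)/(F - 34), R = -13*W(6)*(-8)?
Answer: 341518036/11 ≈ 3.1047e+7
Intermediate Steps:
W(V) = -5
R = -520 (R = -13*(-5)*(-8) = 65*(-8) = -520)
d(F) = (-128 + F)/(-34 + F)
((-13454 - 1400) + R)*(-2029 + d(23)) = ((-13454 - 1400) - 520)*(-2029 + (-128 + 23)/(-34 + 23)) = (-14854 - 520)*(-2029 - 105/(-11)) = -15374*(-2029 - 1/11*(-105)) = -15374*(-2029 + 105/11) = -15374*(-22214/11) = 341518036/11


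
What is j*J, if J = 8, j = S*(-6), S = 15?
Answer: -720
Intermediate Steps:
j = -90 (j = 15*(-6) = -90)
j*J = -90*8 = -720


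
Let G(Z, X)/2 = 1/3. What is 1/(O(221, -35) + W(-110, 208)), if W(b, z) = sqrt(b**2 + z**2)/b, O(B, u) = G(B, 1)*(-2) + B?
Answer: 5980425/1313575456 + 495*sqrt(13841)/1313575456 ≈ 0.0045971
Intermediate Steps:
G(Z, X) = 2/3
O(B, u) = -4/3 + B (O(B, u) = (2/3)*(-2) + B = -4/3 + B)
W(b, z) = sqrt(b**2 + z**2)/b
1/(O(221, -35) + W(-110, 208)) = 1/((-4/3 + 221) + sqrt((-110)**2 + 208**2)/(-110)) = 1/(659/3 - sqrt(12100 + 43264)/110) = 1/(659/3 - sqrt(13841)/55)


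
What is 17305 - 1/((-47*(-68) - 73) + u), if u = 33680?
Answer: 636875914/36803 ≈ 17305.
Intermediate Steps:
17305 - 1/((-47*(-68) - 73) + u) = 17305 - 1/((-47*(-68) - 73) + 33680) = 17305 - 1/((3196 - 73) + 33680) = 17305 - 1/(3123 + 33680) = 17305 - 1/36803 = 636875914/36803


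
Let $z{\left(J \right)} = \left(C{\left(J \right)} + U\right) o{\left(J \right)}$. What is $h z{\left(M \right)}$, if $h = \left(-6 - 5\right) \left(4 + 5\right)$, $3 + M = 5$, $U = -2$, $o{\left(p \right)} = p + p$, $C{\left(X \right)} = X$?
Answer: $0$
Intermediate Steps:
$o{\left(p \right)} = 2 p$
$M = 2$ ($M = -3 + 5 = 2$)
$z{\left(J \right)} = 2 J \left(-2 + J\right)$ ($z{\left(J \right)} = \left(J - 2\right) 2 J = \left(-2 + J\right) 2 J = 2 J \left(-2 + J\right)$)
$h = -99$ ($h = \left(-11\right) 9 = -99$)
$h z{\left(M \right)} = - 99 \cdot 2 \cdot 2 \left(-2 + 2\right) = - 99 \cdot 2 \cdot 2 \cdot 0 = \left(-99\right) 0 = 0$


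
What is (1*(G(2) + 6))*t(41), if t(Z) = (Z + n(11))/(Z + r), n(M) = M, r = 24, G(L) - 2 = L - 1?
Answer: 36/5 ≈ 7.2000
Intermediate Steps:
G(L) = 1 + L (G(L) = 2 + (L - 1) = 2 + (-1 + L) = 1 + L)
t(Z) = (11 + Z)/(24 + Z) (t(Z) = (Z + 11)/(Z + 24) = (11 + Z)/(24 + Z))
(1*(G(2) + 6))*t(41) = (1*((1 + 2) + 6))*((11 + 41)/(24 + 41)) = (1*(3 + 6))*(52/65) = (1*9)*((1/65)*52) = 9*(⅘) = 36/5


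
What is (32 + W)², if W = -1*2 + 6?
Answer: 1296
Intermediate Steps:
W = 4 (W = -2 + 6 = 4)
(32 + W)² = (32 + 4)² = 36² = 1296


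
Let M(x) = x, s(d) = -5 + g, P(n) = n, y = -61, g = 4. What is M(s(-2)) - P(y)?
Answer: 60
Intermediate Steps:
s(d) = -1 (s(d) = -5 + 4 = -1)
M(s(-2)) - P(y) = -1 - 1*(-61) = -1 + 61 = 60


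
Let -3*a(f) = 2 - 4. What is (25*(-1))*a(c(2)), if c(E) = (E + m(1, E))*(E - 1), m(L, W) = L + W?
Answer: -50/3 ≈ -16.667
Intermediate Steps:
c(E) = (1 + 2*E)*(-1 + E) (c(E) = (E + (1 + E))*(E - 1) = (1 + 2*E)*(-1 + E))
a(f) = ⅔ (a(f) = -(2 - 4)/3 = -⅓*(-2) = ⅔)
(25*(-1))*a(c(2)) = (25*(-1))*(⅔) = -25*⅔ = -50/3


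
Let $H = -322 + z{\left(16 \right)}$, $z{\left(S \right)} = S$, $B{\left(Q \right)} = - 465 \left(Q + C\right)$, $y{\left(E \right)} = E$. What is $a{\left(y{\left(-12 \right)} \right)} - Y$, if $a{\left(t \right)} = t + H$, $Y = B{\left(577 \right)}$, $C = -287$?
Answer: $134532$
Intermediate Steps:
$B{\left(Q \right)} = 133455 - 465 Q$ ($B{\left(Q \right)} = - 465 \left(Q - 287\right) = - 465 \left(-287 + Q\right) = 133455 - 465 Q$)
$Y = -134850$ ($Y = 133455 - 268305 = -134850$)
$H = -306$ ($H = -322 + 16 = -306$)
$a{\left(t \right)} = -306 + t$ ($a{\left(t \right)} = t - 306 = -306 + t$)
$a{\left(y{\left(-12 \right)} \right)} - Y = \left(-306 - 12\right) - -134850 = -318 + 134850 = 134532$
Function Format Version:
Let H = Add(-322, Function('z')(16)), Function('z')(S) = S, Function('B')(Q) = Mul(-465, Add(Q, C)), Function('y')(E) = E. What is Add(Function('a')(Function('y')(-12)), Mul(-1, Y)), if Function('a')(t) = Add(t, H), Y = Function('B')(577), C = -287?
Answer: 134532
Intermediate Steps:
Function('B')(Q) = Add(133455, Mul(-465, Q)) (Function('B')(Q) = Mul(-465, Add(Q, -287)) = Mul(-465, Add(-287, Q)) = Add(133455, Mul(-465, Q)))
Y = -134850 (Y = Add(133455, Mul(-465, 577)) = Add(133455, -268305) = -134850)
H = -306 (H = Add(-322, 16) = -306)
Function('a')(t) = Add(-306, t) (Function('a')(t) = Add(t, -306) = Add(-306, t))
Add(Function('a')(Function('y')(-12)), Mul(-1, Y)) = Add(Add(-306, -12), Mul(-1, -134850)) = Add(-318, 134850) = 134532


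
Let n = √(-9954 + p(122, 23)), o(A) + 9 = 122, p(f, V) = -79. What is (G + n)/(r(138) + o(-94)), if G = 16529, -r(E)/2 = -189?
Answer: 16529/491 + I*√10033/491 ≈ 33.664 + 0.204*I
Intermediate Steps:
o(A) = 113 (o(A) = -9 + 122 = 113)
r(E) = 378 (r(E) = -2*(-189) = 378)
n = I*√10033 (n = √(-9954 - 79) = √(-10033) = I*√10033 ≈ 100.16*I)
(G + n)/(r(138) + o(-94)) = (16529 + I*√10033)/(378 + 113) = (16529 + I*√10033)/491 = (16529 + I*√10033)*(1/491) = 16529/491 + I*√10033/491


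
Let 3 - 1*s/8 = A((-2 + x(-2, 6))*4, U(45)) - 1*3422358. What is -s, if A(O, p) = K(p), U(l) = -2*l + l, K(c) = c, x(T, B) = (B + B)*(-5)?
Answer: -27379248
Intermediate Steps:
x(T, B) = -10*B (x(T, B) = (2*B)*(-5) = -10*B)
U(l) = -l
A(O, p) = p
s = 27379248 (s = 24 - 8*(-1*45 - 1*3422358) = 24 - 8*(-45 - 3422358) = 24 - 8*(-3422403) = 24 + 27379224 = 27379248)
-s = -1*27379248 = -27379248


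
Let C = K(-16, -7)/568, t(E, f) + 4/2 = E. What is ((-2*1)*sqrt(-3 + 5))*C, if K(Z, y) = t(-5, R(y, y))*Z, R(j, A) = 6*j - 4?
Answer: -28*sqrt(2)/71 ≈ -0.55772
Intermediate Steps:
R(j, A) = -4 + 6*j
t(E, f) = -2 + E
K(Z, y) = -7*Z (K(Z, y) = (-2 - 5)*Z = -7*Z)
C = 14/71 (C = -7*(-16)/568 = 112*(1/568) = 14/71 ≈ 0.19718)
((-2*1)*sqrt(-3 + 5))*C = ((-2*1)*sqrt(-3 + 5))*(14/71) = -2*sqrt(2)*(14/71) = -28*sqrt(2)/71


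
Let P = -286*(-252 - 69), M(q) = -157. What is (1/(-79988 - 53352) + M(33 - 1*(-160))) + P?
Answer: 12220477659/133340 ≈ 91649.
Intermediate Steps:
P = 91806 (P = -286*(-321) = 91806)
(1/(-79988 - 53352) + M(33 - 1*(-160))) + P = (1/(-79988 - 53352) - 157) + 91806 = (1/(-133340) - 157) + 91806 = (-1/133340 - 157) + 91806 = -20934381/133340 + 91806 = 12220477659/133340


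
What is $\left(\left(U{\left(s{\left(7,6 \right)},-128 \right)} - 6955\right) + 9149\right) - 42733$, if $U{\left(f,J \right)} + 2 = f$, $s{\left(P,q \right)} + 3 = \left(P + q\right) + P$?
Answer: $-40524$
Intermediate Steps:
$s{\left(P,q \right)} = -3 + q + 2 P$ ($s{\left(P,q \right)} = -3 + \left(\left(P + q\right) + P\right) = -3 + \left(q + 2 P\right) = -3 + q + 2 P$)
$U{\left(f,J \right)} = -2 + f$
$\left(\left(U{\left(s{\left(7,6 \right)},-128 \right)} - 6955\right) + 9149\right) - 42733 = \left(\left(\left(-2 + \left(-3 + 6 + 2 \cdot 7\right)\right) - 6955\right) + 9149\right) - 42733 = \left(\left(\left(-2 + \left(-3 + 6 + 14\right)\right) - 6955\right) + 9149\right) - 42733 = \left(\left(\left(-2 + 17\right) - 6955\right) + 9149\right) - 42733 = \left(\left(15 - 6955\right) + 9149\right) - 42733 = \left(-6940 + 9149\right) - 42733 = 2209 - 42733 = -40524$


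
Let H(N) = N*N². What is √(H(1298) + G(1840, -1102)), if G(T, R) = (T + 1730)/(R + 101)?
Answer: √44719418907878/143 ≈ 46764.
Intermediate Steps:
H(N) = N³
G(T, R) = (1730 + T)/(101 + R)
√(H(1298) + G(1840, -1102)) = √(1298³ + (1730 + 1840)/(101 - 1102)) = √(2186875592 + 3570/(-1001)) = √(2186875592 - 1/1001*3570) = √(2186875592 - 510/143) = √(312723209146/143) = √44719418907878/143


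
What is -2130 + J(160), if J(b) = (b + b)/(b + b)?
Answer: -2129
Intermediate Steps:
J(b) = 1 (J(b) = (2*b)/((2*b)) = (2*b)*(1/(2*b)) = 1)
-2130 + J(160) = -2130 + 1 = -2129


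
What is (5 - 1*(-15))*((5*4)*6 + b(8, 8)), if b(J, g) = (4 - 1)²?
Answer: 2580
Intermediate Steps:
b(J, g) = 9 (b(J, g) = 3² = 9)
(5 - 1*(-15))*((5*4)*6 + b(8, 8)) = (5 - 1*(-15))*((5*4)*6 + 9) = (5 + 15)*(20*6 + 9) = 20*(120 + 9) = 20*129 = 2580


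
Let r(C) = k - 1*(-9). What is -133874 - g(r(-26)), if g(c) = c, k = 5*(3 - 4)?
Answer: -133878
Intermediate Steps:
k = -5 (k = 5*(-1) = -5)
r(C) = 4 (r(C) = -5 - 1*(-9) = -5 + 9 = 4)
-133874 - g(r(-26)) = -133874 - 1*4 = -133874 - 4 = -133878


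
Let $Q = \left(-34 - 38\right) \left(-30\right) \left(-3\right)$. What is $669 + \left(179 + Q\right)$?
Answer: $-5632$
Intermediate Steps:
$Q = -6480$ ($Q = \left(-72\right) \left(-30\right) \left(-3\right) = 2160 \left(-3\right) = -6480$)
$669 + \left(179 + Q\right) = 669 + \left(179 - 6480\right) = 669 - 6301 = -5632$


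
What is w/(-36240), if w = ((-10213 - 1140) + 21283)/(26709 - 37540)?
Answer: 331/13083848 ≈ 2.5298e-5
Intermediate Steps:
w = -9930/10831 (w = (-11353 + 21283)/(-10831) = 9930*(-1/10831) = -9930/10831 ≈ -0.91681)
w/(-36240) = -9930/10831/(-36240) = -9930/10831*(-1/36240) = 331/13083848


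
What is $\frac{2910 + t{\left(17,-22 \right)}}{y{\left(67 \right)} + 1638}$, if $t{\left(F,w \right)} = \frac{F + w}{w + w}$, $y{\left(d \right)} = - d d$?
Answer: $- \frac{128045}{125444} \approx -1.0207$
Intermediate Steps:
$y{\left(d \right)} = - d^{2}$
$t{\left(F,w \right)} = \frac{F + w}{2 w}$
$\frac{2910 + t{\left(17,-22 \right)}}{y{\left(67 \right)} + 1638} = \frac{2910 + \frac{17 - 22}{2 \left(-22\right)}}{- 67^{2} + 1638} = \frac{2910 + \frac{1}{2} \left(- \frac{1}{22}\right) \left(-5\right)}{\left(-1\right) 4489 + 1638} = \frac{2910 + \frac{5}{44}}{-4489 + 1638} = \frac{128045}{44 \left(-2851\right)} = \frac{128045}{44} \left(- \frac{1}{2851}\right) = - \frac{128045}{125444}$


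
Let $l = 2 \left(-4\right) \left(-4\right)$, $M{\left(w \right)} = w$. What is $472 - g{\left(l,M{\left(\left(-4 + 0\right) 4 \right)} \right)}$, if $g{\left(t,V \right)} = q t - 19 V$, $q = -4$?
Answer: $296$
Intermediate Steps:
$l = 32$ ($l = \left(-8\right) \left(-4\right) = 32$)
$g{\left(t,V \right)} = - 19 V - 4 t$ ($g{\left(t,V \right)} = - 4 t - 19 V = - 19 V - 4 t$)
$472 - g{\left(l,M{\left(\left(-4 + 0\right) 4 \right)} \right)} = 472 - \left(- 19 \left(-4 + 0\right) 4 - 128\right) = 472 - \left(- 19 \left(\left(-4\right) 4\right) - 128\right) = 472 - \left(\left(-19\right) \left(-16\right) - 128\right) = 472 - \left(304 - 128\right) = 472 - 176 = 296$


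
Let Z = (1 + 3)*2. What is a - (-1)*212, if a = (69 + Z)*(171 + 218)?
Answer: 30165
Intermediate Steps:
Z = 8 (Z = 4*2 = 8)
a = 29953 (a = (69 + 8)*(171 + 218) = 77*389 = 29953)
a - (-1)*212 = 29953 - (-1)*212 = 29953 - 1*(-212) = 29953 + 212 = 30165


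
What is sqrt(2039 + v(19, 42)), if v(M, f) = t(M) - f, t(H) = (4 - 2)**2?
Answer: sqrt(2001) ≈ 44.733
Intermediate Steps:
t(H) = 4 (t(H) = 2**2 = 4)
v(M, f) = 4 - f
sqrt(2039 + v(19, 42)) = sqrt(2039 + (4 - 1*42)) = sqrt(2039 + (4 - 42)) = sqrt(2039 - 38) = sqrt(2001)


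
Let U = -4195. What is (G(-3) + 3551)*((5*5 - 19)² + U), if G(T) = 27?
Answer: -14880902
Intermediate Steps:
(G(-3) + 3551)*((5*5 - 19)² + U) = (27 + 3551)*((5*5 - 19)² - 4195) = 3578*((25 - 19)² - 4195) = 3578*(6² - 4195) = 3578*(36 - 4195) = 3578*(-4159) = -14880902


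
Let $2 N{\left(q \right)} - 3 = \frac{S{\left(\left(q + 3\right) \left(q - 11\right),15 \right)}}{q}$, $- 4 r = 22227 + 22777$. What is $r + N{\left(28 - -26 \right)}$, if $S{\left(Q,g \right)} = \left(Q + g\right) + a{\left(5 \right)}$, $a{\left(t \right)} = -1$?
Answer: $- \frac{1212481}{108} \approx -11227.0$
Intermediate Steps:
$S{\left(Q,g \right)} = -1 + Q + g$ ($S{\left(Q,g \right)} = \left(Q + g\right) - 1 = -1 + Q + g$)
$r = -11251$ ($r = - \frac{22227 + 22777}{4} = \left(- \frac{1}{4}\right) 45004 = -11251$)
$N{\left(q \right)} = \frac{3}{2} + \frac{14 + \left(-11 + q\right) \left(3 + q\right)}{2 q}$ ($N{\left(q \right)} = \frac{3}{2} + \frac{\left(-1 + \left(q + 3\right) \left(q - 11\right) + 15\right) \frac{1}{q}}{2} = \frac{3}{2} + \frac{\left(-1 + \left(3 + q\right) \left(-11 + q\right) + 15\right) \frac{1}{q}}{2} = \frac{3}{2} + \frac{\left(-1 + \left(-11 + q\right) \left(3 + q\right) + 15\right) \frac{1}{q}}{2} = \frac{3}{2} + \frac{\left(14 + \left(-11 + q\right) \left(3 + q\right)\right) \frac{1}{q}}{2} = \frac{3}{2} + \frac{\frac{1}{q} \left(14 + \left(-11 + q\right) \left(3 + q\right)\right)}{2} = \frac{3}{2} + \frac{14 + \left(-11 + q\right) \left(3 + q\right)}{2 q}$)
$r + N{\left(28 - -26 \right)} = -11251 + \frac{-19 + \left(28 - -26\right)^{2} - 5 \left(28 - -26\right)}{2 \left(28 - -26\right)} = -11251 + \frac{-19 + \left(28 + 26\right)^{2} - 5 \left(28 + 26\right)}{2 \left(28 + 26\right)} = -11251 + \frac{-19 + 54^{2} - 270}{2 \cdot 54} = -11251 + \frac{1}{2} \cdot \frac{1}{54} \left(-19 + 2916 - 270\right) = -11251 + \frac{1}{2} \cdot \frac{1}{54} \cdot 2627 = -11251 + \frac{2627}{108} = - \frac{1212481}{108}$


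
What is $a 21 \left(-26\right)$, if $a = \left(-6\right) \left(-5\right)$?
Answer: $-16380$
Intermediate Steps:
$a = 30$
$a 21 \left(-26\right) = 30 \cdot 21 \left(-26\right) = 630 \left(-26\right) = -16380$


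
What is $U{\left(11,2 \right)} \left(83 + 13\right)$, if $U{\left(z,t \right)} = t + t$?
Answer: $384$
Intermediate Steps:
$U{\left(z,t \right)} = 2 t$
$U{\left(11,2 \right)} \left(83 + 13\right) = 2 \cdot 2 \left(83 + 13\right) = 4 \cdot 96 = 384$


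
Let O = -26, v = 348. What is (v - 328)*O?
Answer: -520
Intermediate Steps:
(v - 328)*O = (348 - 328)*(-26) = 20*(-26) = -520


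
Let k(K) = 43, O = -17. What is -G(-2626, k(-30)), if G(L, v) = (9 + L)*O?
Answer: -44489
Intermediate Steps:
G(L, v) = -153 - 17*L (G(L, v) = (9 + L)*(-17) = -153 - 17*L)
-G(-2626, k(-30)) = -(-153 - 17*(-2626)) = -(-153 + 44642) = -1*44489 = -44489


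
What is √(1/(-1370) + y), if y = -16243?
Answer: I*√30486488070/1370 ≈ 127.45*I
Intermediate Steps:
√(1/(-1370) + y) = √(1/(-1370) - 16243) = √(-1/1370 - 16243) = √(-22252911/1370) = I*√30486488070/1370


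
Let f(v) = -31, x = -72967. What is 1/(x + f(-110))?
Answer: -1/72998 ≈ -1.3699e-5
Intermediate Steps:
1/(x + f(-110)) = 1/(-72967 - 31) = 1/(-72998) = -1/72998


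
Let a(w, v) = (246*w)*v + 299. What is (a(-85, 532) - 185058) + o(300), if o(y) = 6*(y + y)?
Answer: -11305279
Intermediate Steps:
a(w, v) = 299 + 246*v*w (a(w, v) = 246*v*w + 299 = 299 + 246*v*w)
o(y) = 12*y (o(y) = 6*(2*y) = 12*y)
(a(-85, 532) - 185058) + o(300) = ((299 + 246*532*(-85)) - 185058) + 12*300 = ((299 - 11124120) - 185058) + 3600 = (-11123821 - 185058) + 3600 = -11308879 + 3600 = -11305279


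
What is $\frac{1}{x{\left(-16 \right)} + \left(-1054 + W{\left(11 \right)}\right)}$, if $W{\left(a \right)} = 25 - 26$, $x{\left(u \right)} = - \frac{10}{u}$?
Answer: $- \frac{8}{8435} \approx -0.00094843$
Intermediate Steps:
$W{\left(a \right)} = -1$ ($W{\left(a \right)} = 25 - 26 = -1$)
$\frac{1}{x{\left(-16 \right)} + \left(-1054 + W{\left(11 \right)}\right)} = \frac{1}{- \frac{10}{-16} - 1055} = \frac{1}{\left(-10\right) \left(- \frac{1}{16}\right) - 1055} = \frac{1}{\frac{5}{8} - 1055} = \frac{1}{- \frac{8435}{8}} = - \frac{8}{8435}$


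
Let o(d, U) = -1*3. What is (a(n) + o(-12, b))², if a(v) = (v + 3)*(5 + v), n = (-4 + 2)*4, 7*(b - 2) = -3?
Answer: 144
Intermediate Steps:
b = 11/7 (b = 2 + (⅐)*(-3) = 2 - 3/7 = 11/7 ≈ 1.5714)
o(d, U) = -3
n = -8 (n = -2*4 = -8)
a(v) = (3 + v)*(5 + v)
(a(n) + o(-12, b))² = ((15 + (-8)² + 8*(-8)) - 3)² = ((15 + 64 - 64) - 3)² = (15 - 3)² = 12² = 144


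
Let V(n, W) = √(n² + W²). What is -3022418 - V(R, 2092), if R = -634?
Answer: -3022418 - 2*√1194605 ≈ -3.0246e+6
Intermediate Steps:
V(n, W) = √(W² + n²)
-3022418 - V(R, 2092) = -3022418 - √(2092² + (-634)²) = -3022418 - √(4376464 + 401956) = -3022418 - √4778420 = -3022418 - 2*√1194605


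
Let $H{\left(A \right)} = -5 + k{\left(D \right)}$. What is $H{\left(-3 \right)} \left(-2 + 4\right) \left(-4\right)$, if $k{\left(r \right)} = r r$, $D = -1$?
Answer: $32$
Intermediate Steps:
$k{\left(r \right)} = r^{2}$
$H{\left(A \right)} = -4$ ($H{\left(A \right)} = -5 + \left(-1\right)^{2} = -5 + 1 = -4$)
$H{\left(-3 \right)} \left(-2 + 4\right) \left(-4\right) = - 4 \left(-2 + 4\right) \left(-4\right) = - 4 \cdot 2 \left(-4\right) = \left(-4\right) \left(-8\right) = 32$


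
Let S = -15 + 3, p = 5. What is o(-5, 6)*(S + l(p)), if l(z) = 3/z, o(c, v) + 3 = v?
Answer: -171/5 ≈ -34.200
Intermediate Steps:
o(c, v) = -3 + v
S = -12
o(-5, 6)*(S + l(p)) = (-3 + 6)*(-12 + 3/5) = 3*(-12 + 3*(1/5)) = 3*(-12 + 3/5) = 3*(-57/5) = -171/5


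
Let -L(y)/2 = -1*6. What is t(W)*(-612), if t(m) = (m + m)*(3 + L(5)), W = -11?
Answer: 201960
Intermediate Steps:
L(y) = 12 (L(y) = -(-2)*6 = -2*(-6) = 12)
t(m) = 30*m (t(m) = (m + m)*(3 + 12) = (2*m)*15 = 30*m)
t(W)*(-612) = (30*(-11))*(-612) = -330*(-612) = 201960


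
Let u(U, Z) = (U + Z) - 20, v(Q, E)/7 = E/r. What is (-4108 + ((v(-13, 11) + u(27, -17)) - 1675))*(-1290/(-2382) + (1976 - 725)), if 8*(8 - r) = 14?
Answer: -71805005654/9925 ≈ -7.2348e+6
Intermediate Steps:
r = 25/4 (r = 8 - ⅛*14 = 8 - 7/4 = 25/4 ≈ 6.2500)
v(Q, E) = 28*E/25 (v(Q, E) = 7*(E/(25/4)) = 7*(E*(4/25)) = 7*(4*E/25) = 28*E/25)
u(U, Z) = -20 + U + Z
(-4108 + ((v(-13, 11) + u(27, -17)) - 1675))*(-1290/(-2382) + (1976 - 725)) = (-4108 + (((28/25)*11 + (-20 + 27 - 17)) - 1675))*(-1290/(-2382) + (1976 - 725)) = (-4108 + ((308/25 - 10) - 1675))*(-1290*(-1/2382) + 1251) = (-4108 + (58/25 - 1675))*(215/397 + 1251) = (-4108 - 41817/25)*(496862/397) = -144517/25*496862/397 = -71805005654/9925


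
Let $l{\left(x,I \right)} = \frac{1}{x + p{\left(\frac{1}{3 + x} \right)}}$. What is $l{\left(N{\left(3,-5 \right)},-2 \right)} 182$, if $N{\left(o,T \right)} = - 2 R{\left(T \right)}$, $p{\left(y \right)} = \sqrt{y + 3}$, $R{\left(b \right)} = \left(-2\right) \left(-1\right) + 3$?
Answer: $- \frac{637}{34} - \frac{91 \sqrt{35}}{170} \approx -21.902$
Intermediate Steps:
$R{\left(b \right)} = 5$ ($R{\left(b \right)} = 2 + 3 = 5$)
$p{\left(y \right)} = \sqrt{3 + y}$
$N{\left(o,T \right)} = -10$ ($N{\left(o,T \right)} = \left(-2\right) 5 = -10$)
$l{\left(x,I \right)} = \frac{1}{x + \sqrt{3 + \frac{1}{3 + x}}}$
$l{\left(N{\left(3,-5 \right)},-2 \right)} 182 = \frac{1}{-10 + \sqrt{\frac{10 + 3 \left(-10\right)}{3 - 10}}} \cdot 182 = \frac{1}{-10 + \sqrt{\frac{10 - 30}{-7}}} \cdot 182 = \frac{1}{-10 + \sqrt{\left(- \frac{1}{7}\right) \left(-20\right)}} 182 = \frac{1}{-10 + \sqrt{\frac{20}{7}}} \cdot 182 = \frac{1}{-10 + \frac{2 \sqrt{35}}{7}} \cdot 182 = \frac{182}{-10 + \frac{2 \sqrt{35}}{7}}$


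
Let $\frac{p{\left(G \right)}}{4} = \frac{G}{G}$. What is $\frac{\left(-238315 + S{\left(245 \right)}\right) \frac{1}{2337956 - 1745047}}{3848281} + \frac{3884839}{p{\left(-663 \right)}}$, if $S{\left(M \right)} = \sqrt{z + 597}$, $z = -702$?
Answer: $\frac{8863961156629963671}{9126721757716} + \frac{i \sqrt{105}}{2281680439429} \approx 9.7121 \cdot 10^{5} + 4.491 \cdot 10^{-12} i$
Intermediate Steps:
$p{\left(G \right)} = 4$ ($p{\left(G \right)} = 4 \frac{G}{G} = 4 \cdot 1 = 4$)
$S{\left(M \right)} = i \sqrt{105}$ ($S{\left(M \right)} = \sqrt{-702 + 597} = \sqrt{-105} = i \sqrt{105}$)
$\frac{\left(-238315 + S{\left(245 \right)}\right) \frac{1}{2337956 - 1745047}}{3848281} + \frac{3884839}{p{\left(-663 \right)}} = \frac{\left(-238315 + i \sqrt{105}\right) \frac{1}{2337956 - 1745047}}{3848281} + \frac{3884839}{4} = \frac{-238315 + i \sqrt{105}}{592909} \cdot \frac{1}{3848281} + 3884839 \cdot \frac{1}{4} = \left(-238315 + i \sqrt{105}\right) \frac{1}{592909} \cdot \frac{1}{3848281} + \frac{3884839}{4} = \left(- \frac{238315}{592909} + \frac{i \sqrt{105}}{592909}\right) \frac{1}{3848281} + \frac{3884839}{4} = \left(- \frac{238315}{2281680439429} + \frac{i \sqrt{105}}{2281680439429}\right) + \frac{3884839}{4} = \frac{8863961156629963671}{9126721757716} + \frac{i \sqrt{105}}{2281680439429}$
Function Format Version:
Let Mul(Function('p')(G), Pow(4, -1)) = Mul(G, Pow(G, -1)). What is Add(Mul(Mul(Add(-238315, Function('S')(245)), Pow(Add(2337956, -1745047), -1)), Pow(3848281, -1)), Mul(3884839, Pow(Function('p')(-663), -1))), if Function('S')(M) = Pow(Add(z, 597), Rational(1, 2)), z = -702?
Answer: Add(Rational(8863961156629963671, 9126721757716), Mul(Rational(1, 2281680439429), I, Pow(105, Rational(1, 2)))) ≈ Add(9.7121e+5, Mul(4.4910e-12, I))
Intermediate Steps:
Function('p')(G) = 4 (Function('p')(G) = Mul(4, Mul(G, Pow(G, -1))) = Mul(4, 1) = 4)
Function('S')(M) = Mul(I, Pow(105, Rational(1, 2))) (Function('S')(M) = Pow(Add(-702, 597), Rational(1, 2)) = Pow(-105, Rational(1, 2)) = Mul(I, Pow(105, Rational(1, 2))))
Add(Mul(Mul(Add(-238315, Function('S')(245)), Pow(Add(2337956, -1745047), -1)), Pow(3848281, -1)), Mul(3884839, Pow(Function('p')(-663), -1))) = Add(Mul(Mul(Add(-238315, Mul(I, Pow(105, Rational(1, 2)))), Pow(Add(2337956, -1745047), -1)), Pow(3848281, -1)), Mul(3884839, Pow(4, -1))) = Add(Mul(Mul(Add(-238315, Mul(I, Pow(105, Rational(1, 2)))), Pow(592909, -1)), Rational(1, 3848281)), Mul(3884839, Rational(1, 4))) = Add(Mul(Mul(Add(-238315, Mul(I, Pow(105, Rational(1, 2)))), Rational(1, 592909)), Rational(1, 3848281)), Rational(3884839, 4)) = Add(Mul(Add(Rational(-238315, 592909), Mul(Rational(1, 592909), I, Pow(105, Rational(1, 2)))), Rational(1, 3848281)), Rational(3884839, 4)) = Add(Add(Rational(-238315, 2281680439429), Mul(Rational(1, 2281680439429), I, Pow(105, Rational(1, 2)))), Rational(3884839, 4)) = Add(Rational(8863961156629963671, 9126721757716), Mul(Rational(1, 2281680439429), I, Pow(105, Rational(1, 2))))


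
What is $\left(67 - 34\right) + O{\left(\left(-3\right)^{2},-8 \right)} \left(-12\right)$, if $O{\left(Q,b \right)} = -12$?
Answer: $177$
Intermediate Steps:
$\left(67 - 34\right) + O{\left(\left(-3\right)^{2},-8 \right)} \left(-12\right) = \left(67 - 34\right) - -144 = \left(67 - 34\right) + 144 = 33 + 144 = 177$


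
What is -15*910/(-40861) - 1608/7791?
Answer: 13547554/106116017 ≈ 0.12767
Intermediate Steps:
-15*910/(-40861) - 1608/7791 = -13650*(-1/40861) - 1608*1/7791 = 13650/40861 - 536/2597 = 13547554/106116017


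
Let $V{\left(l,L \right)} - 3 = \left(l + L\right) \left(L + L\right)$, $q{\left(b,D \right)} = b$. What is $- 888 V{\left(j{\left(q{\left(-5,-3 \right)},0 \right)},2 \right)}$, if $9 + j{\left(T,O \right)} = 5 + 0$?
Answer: $4440$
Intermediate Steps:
$j{\left(T,O \right)} = -4$ ($j{\left(T,O \right)} = -9 + \left(5 + 0\right) = -9 + 5 = -4$)
$V{\left(l,L \right)} = 3 + 2 L \left(L + l\right)$ ($V{\left(l,L \right)} = 3 + \left(l + L\right) \left(L + L\right) = 3 + \left(L + l\right) 2 L = 3 + 2 L \left(L + l\right)$)
$- 888 V{\left(j{\left(q{\left(-5,-3 \right)},0 \right)},2 \right)} = - 888 \left(3 + 2 \cdot 2^{2} + 2 \cdot 2 \left(-4\right)\right) = - 888 \left(3 + 2 \cdot 4 - 16\right) = - 888 \left(3 + 8 - 16\right) = \left(-888\right) \left(-5\right) = 4440$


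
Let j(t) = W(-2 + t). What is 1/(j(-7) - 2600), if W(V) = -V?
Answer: -1/2591 ≈ -0.00038595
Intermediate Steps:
j(t) = 2 - t (j(t) = -(-2 + t) = 2 - t)
1/(j(-7) - 2600) = 1/((2 - 1*(-7)) - 2600) = 1/((2 + 7) - 2600) = 1/(9 - 2600) = 1/(-2591) = -1/2591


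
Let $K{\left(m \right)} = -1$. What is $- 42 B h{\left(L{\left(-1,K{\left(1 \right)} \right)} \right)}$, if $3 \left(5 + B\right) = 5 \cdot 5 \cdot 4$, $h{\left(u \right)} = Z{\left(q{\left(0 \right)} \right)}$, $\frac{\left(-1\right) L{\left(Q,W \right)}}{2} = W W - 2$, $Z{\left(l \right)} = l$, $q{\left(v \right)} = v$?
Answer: $0$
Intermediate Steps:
$L{\left(Q,W \right)} = 4 - 2 W^{2}$ ($L{\left(Q,W \right)} = - 2 \left(W W - 2\right) = - 2 \left(W^{2} - 2\right) = - 2 \left(-2 + W^{2}\right) = 4 - 2 W^{2}$)
$h{\left(u \right)} = 0$
$B = \frac{85}{3}$ ($B = -5 + \frac{5 \cdot 5 \cdot 4}{3} = -5 + \frac{25 \cdot 4}{3} = -5 + \frac{1}{3} \cdot 100 = -5 + \frac{100}{3} = \frac{85}{3} \approx 28.333$)
$- 42 B h{\left(L{\left(-1,K{\left(1 \right)} \right)} \right)} = - 42 \cdot \frac{85}{3} \cdot 0 = - 1190 \cdot 0 = \left(-1\right) 0 = 0$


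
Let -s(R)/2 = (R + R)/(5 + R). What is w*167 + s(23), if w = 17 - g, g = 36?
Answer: -22234/7 ≈ -3176.3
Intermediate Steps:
w = -19 (w = 17 - 1*36 = 17 - 36 = -19)
s(R) = -4*R/(5 + R) (s(R) = -2*(R + R)/(5 + R) = -2*2*R/(5 + R) = -4*R/(5 + R))
w*167 + s(23) = -19*167 - 4*23/(5 + 23) = -3173 - 4*23/28 = -3173 - 4*23*1/28 = -3173 - 23/7 = -22234/7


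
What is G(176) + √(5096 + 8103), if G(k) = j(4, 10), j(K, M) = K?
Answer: 4 + √13199 ≈ 118.89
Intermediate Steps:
G(k) = 4
G(176) + √(5096 + 8103) = 4 + √(5096 + 8103) = 4 + √13199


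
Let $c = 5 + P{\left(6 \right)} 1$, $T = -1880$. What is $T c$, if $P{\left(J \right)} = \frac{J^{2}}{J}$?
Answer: $-20680$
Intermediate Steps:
$P{\left(J \right)} = J$
$c = 11$ ($c = 5 + 6 \cdot 1 = 5 + 6 = 11$)
$T c = \left(-1880\right) 11 = -20680$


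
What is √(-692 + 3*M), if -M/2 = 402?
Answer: 4*I*√194 ≈ 55.714*I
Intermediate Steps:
M = -804 (M = -2*402 = -804)
√(-692 + 3*M) = √(-692 + 3*(-804)) = √(-692 - 2412) = √(-3104) = 4*I*√194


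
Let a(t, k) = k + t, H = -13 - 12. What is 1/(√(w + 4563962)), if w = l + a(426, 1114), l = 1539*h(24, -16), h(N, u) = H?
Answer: √503003/1509009 ≈ 0.00047000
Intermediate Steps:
H = -25
h(N, u) = -25
l = -38475 (l = 1539*(-25) = -38475)
w = -36935 (w = -38475 + (1114 + 426) = -38475 + 1540 = -36935)
1/(√(w + 4563962)) = 1/(√(-36935 + 4563962)) = 1/(√4527027) = 1/(3*√503003) = √503003/1509009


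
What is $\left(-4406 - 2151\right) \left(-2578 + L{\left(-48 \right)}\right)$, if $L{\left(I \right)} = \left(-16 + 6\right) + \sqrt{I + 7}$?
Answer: $16969516 - 6557 i \sqrt{41} \approx 1.697 \cdot 10^{7} - 41985.0 i$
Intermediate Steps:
$L{\left(I \right)} = -10 + \sqrt{7 + I}$
$\left(-4406 - 2151\right) \left(-2578 + L{\left(-48 \right)}\right) = \left(-4406 - 2151\right) \left(-2578 - \left(10 - \sqrt{7 - 48}\right)\right) = - 6557 \left(-2578 - \left(10 - \sqrt{-41}\right)\right) = - 6557 \left(-2578 - \left(10 - i \sqrt{41}\right)\right) = - 6557 \left(-2588 + i \sqrt{41}\right) = 16969516 - 6557 i \sqrt{41}$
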